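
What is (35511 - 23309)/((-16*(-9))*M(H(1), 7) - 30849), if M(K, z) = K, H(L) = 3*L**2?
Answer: -12202/30417 ≈ -0.40116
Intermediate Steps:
(35511 - 23309)/((-16*(-9))*M(H(1), 7) - 30849) = (35511 - 23309)/((-16*(-9))*(3*1**2) - 30849) = 12202/(144*(3*1) - 30849) = 12202/(144*3 - 30849) = 12202/(432 - 30849) = 12202/(-30417) = 12202*(-1/30417) = -12202/30417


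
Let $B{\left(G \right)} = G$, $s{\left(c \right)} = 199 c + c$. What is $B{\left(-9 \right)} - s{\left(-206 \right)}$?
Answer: $41191$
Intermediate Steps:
$s{\left(c \right)} = 200 c$
$B{\left(-9 \right)} - s{\left(-206 \right)} = -9 - 200 \left(-206\right) = -9 - -41200 = -9 + 41200 = 41191$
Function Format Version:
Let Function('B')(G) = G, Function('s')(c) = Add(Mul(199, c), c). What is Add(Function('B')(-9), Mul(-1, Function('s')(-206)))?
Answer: 41191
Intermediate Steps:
Function('s')(c) = Mul(200, c)
Add(Function('B')(-9), Mul(-1, Function('s')(-206))) = Add(-9, Mul(-1, Mul(200, -206))) = Add(-9, Mul(-1, -41200)) = Add(-9, 41200) = 41191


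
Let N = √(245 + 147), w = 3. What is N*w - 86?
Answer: -86 + 42*√2 ≈ -26.603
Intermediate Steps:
N = 14*√2 (N = √392 = 14*√2 ≈ 19.799)
N*w - 86 = (14*√2)*3 - 86 = 42*√2 - 86 = -86 + 42*√2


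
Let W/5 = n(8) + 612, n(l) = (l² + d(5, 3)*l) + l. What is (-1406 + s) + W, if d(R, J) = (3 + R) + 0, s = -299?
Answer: 2035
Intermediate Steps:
d(R, J) = 3 + R
n(l) = l² + 9*l (n(l) = (l² + (3 + 5)*l) + l = (l² + 8*l) + l = l² + 9*l)
W = 3740 (W = 5*(8*(9 + 8) + 612) = 5*(8*17 + 612) = 5*(136 + 612) = 5*748 = 3740)
(-1406 + s) + W = (-1406 - 299) + 3740 = -1705 + 3740 = 2035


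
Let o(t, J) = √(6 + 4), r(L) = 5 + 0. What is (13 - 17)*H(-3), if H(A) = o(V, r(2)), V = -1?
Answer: -4*√10 ≈ -12.649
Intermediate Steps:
r(L) = 5
o(t, J) = √10
H(A) = √10
(13 - 17)*H(-3) = (13 - 17)*√10 = -4*√10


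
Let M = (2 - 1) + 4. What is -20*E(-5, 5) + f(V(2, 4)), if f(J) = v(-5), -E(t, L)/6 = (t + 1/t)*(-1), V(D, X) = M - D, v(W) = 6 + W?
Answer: 625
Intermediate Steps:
M = 5 (M = 1 + 4 = 5)
V(D, X) = 5 - D
E(t, L) = 6*t + 6/t (E(t, L) = -6*(t + 1/t)*(-1) = -6*(-t - 1/t) = 6*t + 6/t)
f(J) = 1 (f(J) = 6 - 5 = 1)
-20*E(-5, 5) + f(V(2, 4)) = -20*(6*(-5) + 6/(-5)) + 1 = -20*(-30 + 6*(-⅕)) + 1 = -20*(-30 - 6/5) + 1 = -20*(-156/5) + 1 = 624 + 1 = 625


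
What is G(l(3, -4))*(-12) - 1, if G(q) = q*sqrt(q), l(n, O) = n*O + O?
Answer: -1 + 768*I ≈ -1.0 + 768.0*I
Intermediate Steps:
l(n, O) = O + O*n (l(n, O) = O*n + O = O + O*n)
G(q) = q**(3/2)
G(l(3, -4))*(-12) - 1 = (-4*(1 + 3))**(3/2)*(-12) - 1 = (-4*4)**(3/2)*(-12) - 1 = (-16)**(3/2)*(-12) - 1 = -64*I*(-12) - 1 = 768*I - 1 = -1 + 768*I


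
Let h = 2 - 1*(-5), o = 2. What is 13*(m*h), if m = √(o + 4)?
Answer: 91*√6 ≈ 222.90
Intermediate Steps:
h = 7 (h = 2 + 5 = 7)
m = √6 (m = √(2 + 4) = √6 ≈ 2.4495)
13*(m*h) = 13*(√6*7) = 13*(7*√6) = 91*√6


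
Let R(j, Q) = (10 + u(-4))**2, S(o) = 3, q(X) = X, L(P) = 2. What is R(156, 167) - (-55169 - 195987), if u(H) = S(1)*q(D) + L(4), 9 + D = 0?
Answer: 251381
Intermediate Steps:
D = -9 (D = -9 + 0 = -9)
u(H) = -25 (u(H) = 3*(-9) + 2 = -27 + 2 = -25)
R(j, Q) = 225 (R(j, Q) = (10 - 25)**2 = (-15)**2 = 225)
R(156, 167) - (-55169 - 195987) = 225 - (-55169 - 195987) = 225 - 1*(-251156) = 225 + 251156 = 251381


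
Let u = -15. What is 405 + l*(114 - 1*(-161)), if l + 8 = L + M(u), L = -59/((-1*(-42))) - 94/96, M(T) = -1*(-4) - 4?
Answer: -274465/112 ≈ -2450.6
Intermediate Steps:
M(T) = 0 (M(T) = 4 - 4 = 0)
L = -267/112 (L = -59/42 - 94*1/96 = -59*1/42 - 47/48 = -59/42 - 47/48 = -267/112 ≈ -2.3839)
l = -1163/112 (l = -8 + (-267/112 + 0) = -8 - 267/112 = -1163/112 ≈ -10.384)
405 + l*(114 - 1*(-161)) = 405 - 1163*(114 - 1*(-161))/112 = 405 - 1163*(114 + 161)/112 = 405 - 1163/112*275 = 405 - 319825/112 = -274465/112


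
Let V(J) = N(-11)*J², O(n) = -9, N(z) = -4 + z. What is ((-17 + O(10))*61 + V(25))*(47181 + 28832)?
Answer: -833178493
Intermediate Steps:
V(J) = -15*J² (V(J) = (-4 - 11)*J² = -15*J²)
((-17 + O(10))*61 + V(25))*(47181 + 28832) = ((-17 - 9)*61 - 15*25²)*(47181 + 28832) = (-26*61 - 15*625)*76013 = (-1586 - 9375)*76013 = -10961*76013 = -833178493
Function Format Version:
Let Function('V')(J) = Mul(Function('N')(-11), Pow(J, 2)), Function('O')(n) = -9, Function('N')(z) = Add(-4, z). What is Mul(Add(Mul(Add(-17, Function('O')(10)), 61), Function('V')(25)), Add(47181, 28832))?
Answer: -833178493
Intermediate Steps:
Function('V')(J) = Mul(-15, Pow(J, 2)) (Function('V')(J) = Mul(Add(-4, -11), Pow(J, 2)) = Mul(-15, Pow(J, 2)))
Mul(Add(Mul(Add(-17, Function('O')(10)), 61), Function('V')(25)), Add(47181, 28832)) = Mul(Add(Mul(Add(-17, -9), 61), Mul(-15, Pow(25, 2))), Add(47181, 28832)) = Mul(Add(Mul(-26, 61), Mul(-15, 625)), 76013) = Mul(Add(-1586, -9375), 76013) = Mul(-10961, 76013) = -833178493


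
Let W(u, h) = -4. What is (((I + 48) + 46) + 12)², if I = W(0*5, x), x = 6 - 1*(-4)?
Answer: 10404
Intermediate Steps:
x = 10 (x = 6 + 4 = 10)
I = -4
(((I + 48) + 46) + 12)² = (((-4 + 48) + 46) + 12)² = ((44 + 46) + 12)² = (90 + 12)² = 102² = 10404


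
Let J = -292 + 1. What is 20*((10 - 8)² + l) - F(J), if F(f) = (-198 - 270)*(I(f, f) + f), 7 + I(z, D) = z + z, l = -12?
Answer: -412000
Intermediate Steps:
J = -291
I(z, D) = -7 + 2*z (I(z, D) = -7 + (z + z) = -7 + 2*z)
F(f) = 3276 - 1404*f (F(f) = (-198 - 270)*((-7 + 2*f) + f) = -468*(-7 + 3*f) = 3276 - 1404*f)
20*((10 - 8)² + l) - F(J) = 20*((10 - 8)² - 12) - (3276 - 1404*(-291)) = 20*(2² - 12) - (3276 + 408564) = 20*(4 - 12) - 1*411840 = 20*(-8) - 411840 = -160 - 411840 = -412000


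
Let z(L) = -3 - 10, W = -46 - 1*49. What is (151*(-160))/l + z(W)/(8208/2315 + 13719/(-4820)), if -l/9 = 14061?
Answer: -242245465268/13166284509 ≈ -18.399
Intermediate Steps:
l = -126549 (l = -9*14061 = -126549)
W = -95 (W = -46 - 49 = -95)
z(L) = -13
(151*(-160))/l + z(W)/(8208/2315 + 13719/(-4820)) = (151*(-160))/(-126549) - 13/(8208/2315 + 13719/(-4820)) = -24160*(-1/126549) - 13/(8208*(1/2315) + 13719*(-1/4820)) = 24160/126549 - 13/(8208/2315 - 13719/4820) = 24160/126549 - 13/312123/446332 = 24160/126549 - 13*446332/312123 = 24160/126549 - 5802316/312123 = -242245465268/13166284509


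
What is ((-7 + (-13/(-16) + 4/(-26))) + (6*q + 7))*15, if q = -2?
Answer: -35385/208 ≈ -170.12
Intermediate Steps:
((-7 + (-13/(-16) + 4/(-26))) + (6*q + 7))*15 = ((-7 + (-13/(-16) + 4/(-26))) + (6*(-2) + 7))*15 = ((-7 + (-13*(-1/16) + 4*(-1/26))) + (-12 + 7))*15 = ((-7 + (13/16 - 2/13)) - 5)*15 = ((-7 + 137/208) - 5)*15 = (-1319/208 - 5)*15 = -2359/208*15 = -35385/208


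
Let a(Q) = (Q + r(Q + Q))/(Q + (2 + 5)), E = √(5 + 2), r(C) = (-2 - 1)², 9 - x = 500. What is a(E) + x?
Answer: -1469/3 - √7/21 ≈ -489.79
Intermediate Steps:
x = -491 (x = 9 - 1*500 = 9 - 500 = -491)
r(C) = 9 (r(C) = (-3)² = 9)
E = √7 ≈ 2.6458
a(Q) = (9 + Q)/(7 + Q) (a(Q) = (Q + 9)/(Q + (2 + 5)) = (9 + Q)/(Q + 7) = (9 + Q)/(7 + Q))
a(E) + x = (9 + √7)/(7 + √7) - 491 = -491 + (9 + √7)/(7 + √7)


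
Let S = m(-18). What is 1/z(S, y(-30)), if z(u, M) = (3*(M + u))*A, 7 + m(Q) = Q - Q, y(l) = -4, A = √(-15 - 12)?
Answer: I*√3/297 ≈ 0.0058318*I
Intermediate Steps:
A = 3*I*√3 (A = √(-27) = 3*I*√3 ≈ 5.1962*I)
m(Q) = -7 (m(Q) = -7 + (Q - Q) = -7 + 0 = -7)
S = -7
z(u, M) = 3*I*√3*(3*M + 3*u) (z(u, M) = (3*(M + u))*(3*I*√3) = (3*M + 3*u)*(3*I*√3) = 3*I*√3*(3*M + 3*u))
1/z(S, y(-30)) = 1/(9*I*√3*(-4 - 7)) = 1/(9*I*√3*(-11)) = 1/(-99*I*√3) = I*√3/297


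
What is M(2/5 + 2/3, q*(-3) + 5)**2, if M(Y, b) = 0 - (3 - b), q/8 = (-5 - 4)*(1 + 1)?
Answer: 188356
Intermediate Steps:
q = -144 (q = 8*((-5 - 4)*(1 + 1)) = 8*(-9*2) = 8*(-18) = -144)
M(Y, b) = -3 + b (M(Y, b) = 0 + (-3 + b) = -3 + b)
M(2/5 + 2/3, q*(-3) + 5)**2 = (-3 + (-144*(-3) + 5))**2 = (-3 + (432 + 5))**2 = (-3 + 437)**2 = 434**2 = 188356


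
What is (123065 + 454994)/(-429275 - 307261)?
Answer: -578059/736536 ≈ -0.78483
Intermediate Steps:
(123065 + 454994)/(-429275 - 307261) = 578059/(-736536) = 578059*(-1/736536) = -578059/736536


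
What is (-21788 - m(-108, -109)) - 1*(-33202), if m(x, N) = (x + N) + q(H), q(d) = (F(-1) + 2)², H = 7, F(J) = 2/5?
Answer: 290631/25 ≈ 11625.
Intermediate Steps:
F(J) = ⅖ (F(J) = 2*(⅕) = ⅖)
q(d) = 144/25 (q(d) = (⅖ + 2)² = (12/5)² = 144/25)
m(x, N) = 144/25 + N + x (m(x, N) = (x + N) + 144/25 = (N + x) + 144/25 = 144/25 + N + x)
(-21788 - m(-108, -109)) - 1*(-33202) = (-21788 - (144/25 - 109 - 108)) - 1*(-33202) = (-21788 - 1*(-5281/25)) + 33202 = (-21788 + 5281/25) + 33202 = -539419/25 + 33202 = 290631/25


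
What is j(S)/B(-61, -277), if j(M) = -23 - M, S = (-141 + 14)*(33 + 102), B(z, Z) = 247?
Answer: 17122/247 ≈ 69.320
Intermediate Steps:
S = -17145 (S = -127*135 = -17145)
j(S)/B(-61, -277) = (-23 - 1*(-17145))/247 = (-23 + 17145)*(1/247) = 17122*(1/247) = 17122/247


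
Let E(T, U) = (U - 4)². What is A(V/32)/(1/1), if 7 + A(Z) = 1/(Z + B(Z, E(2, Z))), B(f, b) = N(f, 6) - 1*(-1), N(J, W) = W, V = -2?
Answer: -761/111 ≈ -6.8559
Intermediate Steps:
E(T, U) = (-4 + U)²
B(f, b) = 7 (B(f, b) = 6 - 1*(-1) = 6 + 1 = 7)
A(Z) = -7 + 1/(7 + Z) (A(Z) = -7 + 1/(Z + 7) = -7 + 1/(7 + Z))
A(V/32)/(1/1) = ((-48 - (-14)/32)/(7 - 2/32))/(1/1) = ((-48 - (-14)/32)/(7 - 2*1/32))/1 = ((-48 - 7*(-1/16))/(7 - 1/16))*1 = ((-48 + 7/16)/(111/16))*1 = ((16/111)*(-761/16))*1 = -761/111*1 = -761/111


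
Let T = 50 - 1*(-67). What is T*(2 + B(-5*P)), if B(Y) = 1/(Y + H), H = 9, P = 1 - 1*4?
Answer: 1911/8 ≈ 238.88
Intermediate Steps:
P = -3 (P = 1 - 4 = -3)
T = 117 (T = 50 + 67 = 117)
B(Y) = 1/(9 + Y) (B(Y) = 1/(Y + 9) = 1/(9 + Y))
T*(2 + B(-5*P)) = 117*(2 + 1/(9 - 5*(-3))) = 117*(2 + 1/(9 + 15)) = 117*(2 + 1/24) = 117*(49/24) = 1911/8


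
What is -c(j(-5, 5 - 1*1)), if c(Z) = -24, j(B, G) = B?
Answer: 24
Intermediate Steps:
-c(j(-5, 5 - 1*1)) = -1*(-24) = 24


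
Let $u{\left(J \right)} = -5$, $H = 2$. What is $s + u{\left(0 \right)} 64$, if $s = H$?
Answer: $-318$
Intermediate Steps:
$s = 2$
$s + u{\left(0 \right)} 64 = 2 - 320 = -318$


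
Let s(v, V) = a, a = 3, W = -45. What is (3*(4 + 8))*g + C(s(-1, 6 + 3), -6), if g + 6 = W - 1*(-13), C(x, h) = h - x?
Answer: -1377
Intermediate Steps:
s(v, V) = 3
g = -38 (g = -6 + (-45 - 1*(-13)) = -6 + (-45 + 13) = -6 - 32 = -38)
(3*(4 + 8))*g + C(s(-1, 6 + 3), -6) = (3*(4 + 8))*(-38) + (-6 - 1*3) = (3*12)*(-38) + (-6 - 3) = 36*(-38) - 9 = -1368 - 9 = -1377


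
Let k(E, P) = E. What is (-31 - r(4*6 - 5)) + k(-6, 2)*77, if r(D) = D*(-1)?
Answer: -474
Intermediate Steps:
r(D) = -D
(-31 - r(4*6 - 5)) + k(-6, 2)*77 = (-31 - (-1)*(4*6 - 5)) - 6*77 = (-31 - (-1)*(24 - 5)) - 462 = (-31 - (-1)*19) - 462 = (-31 - 1*(-19)) - 462 = (-31 + 19) - 462 = -12 - 462 = -474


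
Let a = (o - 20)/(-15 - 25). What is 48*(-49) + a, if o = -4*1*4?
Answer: -23511/10 ≈ -2351.1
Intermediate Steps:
o = -16 (o = -4*4 = -16)
a = 9/10 (a = (-16 - 20)/(-15 - 25) = -36/(-40) = -36*(-1/40) = 9/10 ≈ 0.90000)
48*(-49) + a = 48*(-49) + 9/10 = -2352 + 9/10 = -23511/10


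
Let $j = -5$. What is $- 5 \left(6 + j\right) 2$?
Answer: $-10$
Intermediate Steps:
$- 5 \left(6 + j\right) 2 = - 5 \left(6 - 5\right) 2 = - 5 \cdot 1 \cdot 2 = \left(-5\right) 2 = -10$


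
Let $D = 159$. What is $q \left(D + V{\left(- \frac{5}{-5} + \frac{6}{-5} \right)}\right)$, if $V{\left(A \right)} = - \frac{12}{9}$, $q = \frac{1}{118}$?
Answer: $\frac{473}{354} \approx 1.3362$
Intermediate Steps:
$q = \frac{1}{118} \approx 0.0084746$
$V{\left(A \right)} = - \frac{4}{3}$ ($V{\left(A \right)} = \left(-12\right) \frac{1}{9} = - \frac{4}{3}$)
$q \left(D + V{\left(- \frac{5}{-5} + \frac{6}{-5} \right)}\right) = \frac{159 - \frac{4}{3}}{118} = \frac{1}{118} \cdot \frac{473}{3} = \frac{473}{354}$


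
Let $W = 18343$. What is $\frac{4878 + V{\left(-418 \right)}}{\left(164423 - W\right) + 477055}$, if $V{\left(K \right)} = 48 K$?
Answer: $- \frac{15186}{623135} \approx -0.02437$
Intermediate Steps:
$\frac{4878 + V{\left(-418 \right)}}{\left(164423 - W\right) + 477055} = \frac{4878 + 48 \left(-418\right)}{\left(164423 - 18343\right) + 477055} = \frac{4878 - 20064}{\left(164423 - 18343\right) + 477055} = - \frac{15186}{146080 + 477055} = - \frac{15186}{623135}$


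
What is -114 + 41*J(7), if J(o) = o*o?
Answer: 1895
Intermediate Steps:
J(o) = o²
-114 + 41*J(7) = -114 + 41*7² = -114 + 41*49 = -114 + 2009 = 1895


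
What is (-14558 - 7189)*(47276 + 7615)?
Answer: -1193714577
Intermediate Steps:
(-14558 - 7189)*(47276 + 7615) = -21747*54891 = -1193714577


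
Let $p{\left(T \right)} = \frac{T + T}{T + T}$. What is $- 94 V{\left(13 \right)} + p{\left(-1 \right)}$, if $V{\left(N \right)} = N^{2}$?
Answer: $-15885$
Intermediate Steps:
$p{\left(T \right)} = 1$ ($p{\left(T \right)} = \frac{2 T}{2 T} = 2 T \frac{1}{2 T} = 1$)
$- 94 V{\left(13 \right)} + p{\left(-1 \right)} = - 94 \cdot 13^{2} + 1 = \left(-94\right) 169 + 1 = -15886 + 1 = -15885$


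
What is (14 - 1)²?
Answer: 169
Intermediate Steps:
(14 - 1)² = 13² = 169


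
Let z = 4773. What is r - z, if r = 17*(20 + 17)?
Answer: -4144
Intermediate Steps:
r = 629 (r = 17*37 = 629)
r - z = 629 - 1*4773 = 629 - 4773 = -4144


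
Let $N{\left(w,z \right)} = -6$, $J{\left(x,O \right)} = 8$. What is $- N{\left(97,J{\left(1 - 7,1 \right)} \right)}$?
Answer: $6$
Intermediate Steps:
$- N{\left(97,J{\left(1 - 7,1 \right)} \right)} = \left(-1\right) \left(-6\right) = 6$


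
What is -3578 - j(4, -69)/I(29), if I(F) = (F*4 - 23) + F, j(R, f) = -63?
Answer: -436453/122 ≈ -3577.5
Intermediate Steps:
I(F) = -23 + 5*F (I(F) = (4*F - 23) + F = (-23 + 4*F) + F = -23 + 5*F)
-3578 - j(4, -69)/I(29) = -3578 - (-63)/(-23 + 5*29) = -3578 - (-63)/(-23 + 145) = -3578 - (-63)/122 = -3578 - 1*(-63/122) = -3578 + 63/122 = -436453/122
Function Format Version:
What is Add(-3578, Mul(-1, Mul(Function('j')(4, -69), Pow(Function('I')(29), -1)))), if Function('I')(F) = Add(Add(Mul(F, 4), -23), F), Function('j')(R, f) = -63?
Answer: Rational(-436453, 122) ≈ -3577.5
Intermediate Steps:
Function('I')(F) = Add(-23, Mul(5, F)) (Function('I')(F) = Add(Add(Mul(4, F), -23), F) = Add(Add(-23, Mul(4, F)), F) = Add(-23, Mul(5, F)))
Add(-3578, Mul(-1, Mul(Function('j')(4, -69), Pow(Function('I')(29), -1)))) = Add(-3578, Mul(-1, Mul(-63, Pow(Add(-23, Mul(5, 29)), -1)))) = Add(-3578, Mul(-1, Mul(-63, Pow(Add(-23, 145), -1)))) = Add(-3578, Mul(-1, Mul(-63, Pow(122, -1)))) = Add(-3578, Mul(-1, Mul(-63, Rational(1, 122)))) = Add(-3578, Mul(-1, Rational(-63, 122))) = Add(-3578, Rational(63, 122)) = Rational(-436453, 122)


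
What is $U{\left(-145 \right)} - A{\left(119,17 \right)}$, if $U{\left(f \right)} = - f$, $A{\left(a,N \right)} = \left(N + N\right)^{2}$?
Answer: $-1011$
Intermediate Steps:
$A{\left(a,N \right)} = 4 N^{2}$ ($A{\left(a,N \right)} = \left(2 N\right)^{2} = 4 N^{2}$)
$U{\left(-145 \right)} - A{\left(119,17 \right)} = \left(-1\right) \left(-145\right) - 4 \cdot 17^{2} = 145 - 4 \cdot 289 = 145 - 1156 = -1011$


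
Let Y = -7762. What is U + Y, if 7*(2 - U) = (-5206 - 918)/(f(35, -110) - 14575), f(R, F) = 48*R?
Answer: -700462524/90265 ≈ -7760.1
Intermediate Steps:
U = 174406/90265 (U = 2 - (-5206 - 918)/(7*(48*35 - 14575)) = 2 - (-6124)/(7*(1680 - 14575)) = 2 - (-6124)/(7*(-12895)) = 2 - (-6124)*(-1)/(7*12895) = 2 - ⅐*6124/12895 = 2 - 6124/90265 = 174406/90265 ≈ 1.9322)
U + Y = 174406/90265 - 7762 = -700462524/90265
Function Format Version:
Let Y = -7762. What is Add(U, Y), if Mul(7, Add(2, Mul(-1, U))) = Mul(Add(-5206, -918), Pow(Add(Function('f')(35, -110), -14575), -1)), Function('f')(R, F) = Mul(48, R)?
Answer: Rational(-700462524, 90265) ≈ -7760.1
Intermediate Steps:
U = Rational(174406, 90265) (U = Add(2, Mul(Rational(-1, 7), Mul(Add(-5206, -918), Pow(Add(Mul(48, 35), -14575), -1)))) = Add(2, Mul(Rational(-1, 7), Mul(-6124, Pow(Add(1680, -14575), -1)))) = Add(2, Mul(Rational(-1, 7), Mul(-6124, Pow(-12895, -1)))) = Add(2, Mul(Rational(-1, 7), Mul(-6124, Rational(-1, 12895)))) = Add(2, Mul(Rational(-1, 7), Rational(6124, 12895))) = Add(2, Rational(-6124, 90265)) = Rational(174406, 90265) ≈ 1.9322)
Add(U, Y) = Add(Rational(174406, 90265), -7762) = Rational(-700462524, 90265)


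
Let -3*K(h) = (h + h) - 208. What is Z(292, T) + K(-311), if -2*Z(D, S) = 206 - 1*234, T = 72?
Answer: 872/3 ≈ 290.67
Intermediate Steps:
K(h) = 208/3 - 2*h/3 (K(h) = -((h + h) - 208)/3 = -(2*h - 208)/3 = -(-208 + 2*h)/3 = 208/3 - 2*h/3)
Z(D, S) = 14 (Z(D, S) = -(206 - 1*234)/2 = -(206 - 234)/2 = -½*(-28) = 14)
Z(292, T) + K(-311) = 14 + (208/3 - ⅔*(-311)) = 14 + (208/3 + 622/3) = 14 + 830/3 = 872/3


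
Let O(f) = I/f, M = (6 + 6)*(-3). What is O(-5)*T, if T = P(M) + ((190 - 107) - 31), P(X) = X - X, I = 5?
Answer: -52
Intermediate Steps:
M = -36 (M = 12*(-3) = -36)
P(X) = 0
O(f) = 5/f
T = 52 (T = 0 + ((190 - 107) - 31) = 0 + (83 - 31) = 0 + 52 = 52)
O(-5)*T = (5/(-5))*52 = (5*(-1/5))*52 = -1*52 = -52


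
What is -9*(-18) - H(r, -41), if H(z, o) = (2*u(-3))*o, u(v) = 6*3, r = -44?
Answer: 1638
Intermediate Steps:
u(v) = 18
H(z, o) = 36*o (H(z, o) = (2*18)*o = 36*o)
-9*(-18) - H(r, -41) = -9*(-18) - 36*(-41) = 162 - 1*(-1476) = 162 + 1476 = 1638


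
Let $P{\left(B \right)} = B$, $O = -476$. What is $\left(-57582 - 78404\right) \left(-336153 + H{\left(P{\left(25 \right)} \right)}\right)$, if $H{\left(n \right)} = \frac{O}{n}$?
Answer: $\frac{1142867275786}{25} \approx 4.5715 \cdot 10^{10}$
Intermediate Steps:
$H{\left(n \right)} = - \frac{476}{n}$
$\left(-57582 - 78404\right) \left(-336153 + H{\left(P{\left(25 \right)} \right)}\right) = \left(-57582 - 78404\right) \left(-336153 - \frac{476}{25}\right) = - 135986 \left(-336153 - \frac{476}{25}\right) = \left(-135986\right) \left(- \frac{8404301}{25}\right) = \frac{1142867275786}{25}$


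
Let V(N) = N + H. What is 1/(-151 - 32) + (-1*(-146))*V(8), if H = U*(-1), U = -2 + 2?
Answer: 213743/183 ≈ 1168.0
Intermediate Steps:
U = 0
H = 0 (H = 0*(-1) = 0)
V(N) = N (V(N) = N + 0 = N)
1/(-151 - 32) + (-1*(-146))*V(8) = 1/(-151 - 32) - 1*(-146)*8 = 1/(-183) + 146*8 = -1/183 + 1168 = 213743/183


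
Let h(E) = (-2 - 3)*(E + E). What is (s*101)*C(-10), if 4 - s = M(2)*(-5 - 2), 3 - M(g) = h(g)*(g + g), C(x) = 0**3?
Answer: 0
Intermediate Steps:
C(x) = 0
h(E) = -10*E
M(g) = 3 + 20*g**2 (M(g) = 3 - (-10*g)*(g + g) = 3 - (-10*g)*2*g = 3 - (-20)*g**2 = 3 + 20*g**2)
s = 585 (s = 4 - (3 + 20*2**2)*(-5 - 2) = 4 - (3 + 20*4)*(-7) = 4 - (3 + 80)*(-7) = 4 - 83*(-7) = 4 - 1*(-581) = 4 + 581 = 585)
(s*101)*C(-10) = (585*101)*0 = 59085*0 = 0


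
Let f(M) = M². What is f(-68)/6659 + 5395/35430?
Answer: 39950725/47185674 ≈ 0.84667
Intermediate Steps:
f(-68)/6659 + 5395/35430 = (-68)²/6659 + 5395/35430 = 4624*(1/6659) + 5395*(1/35430) = 4624/6659 + 1079/7086 = 39950725/47185674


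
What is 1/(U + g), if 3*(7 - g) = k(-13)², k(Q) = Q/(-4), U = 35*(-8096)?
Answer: -48/13601113 ≈ -3.5291e-6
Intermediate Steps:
U = -283360
k(Q) = -Q/4 (k(Q) = Q*(-¼) = -Q/4)
g = 167/48 (g = 7 - (-¼*(-13))²/3 = 7 - (13/4)²/3 = 7 - ⅓*169/16 = 7 - 169/48 = 167/48 ≈ 3.4792)
1/(U + g) = 1/(-283360 + 167/48) = 1/(-13601113/48) = -48/13601113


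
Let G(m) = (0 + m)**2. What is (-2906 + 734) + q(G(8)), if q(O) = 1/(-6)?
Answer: -13033/6 ≈ -2172.2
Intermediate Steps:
G(m) = m**2
q(O) = -1/6
(-2906 + 734) + q(G(8)) = (-2906 + 734) - 1/6 = -2172 - 1/6 = -13033/6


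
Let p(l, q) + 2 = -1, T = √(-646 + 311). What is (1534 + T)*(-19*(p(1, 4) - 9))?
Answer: 349752 + 228*I*√335 ≈ 3.4975e+5 + 4173.1*I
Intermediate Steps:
T = I*√335 (T = √(-335) = I*√335 ≈ 18.303*I)
p(l, q) = -3 (p(l, q) = -2 - 1 = -3)
(1534 + T)*(-19*(p(1, 4) - 9)) = (1534 + I*√335)*(-19*(-3 - 9)) = (1534 + I*√335)*(-19*(-12)) = (1534 + I*√335)*228 = 349752 + 228*I*√335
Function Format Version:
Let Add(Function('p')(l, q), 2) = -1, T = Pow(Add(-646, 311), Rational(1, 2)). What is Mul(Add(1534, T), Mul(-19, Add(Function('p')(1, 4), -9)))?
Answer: Add(349752, Mul(228, I, Pow(335, Rational(1, 2)))) ≈ Add(3.4975e+5, Mul(4173.1, I))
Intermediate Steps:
T = Mul(I, Pow(335, Rational(1, 2))) (T = Pow(-335, Rational(1, 2)) = Mul(I, Pow(335, Rational(1, 2))) ≈ Mul(18.303, I))
Function('p')(l, q) = -3 (Function('p')(l, q) = Add(-2, -1) = -3)
Mul(Add(1534, T), Mul(-19, Add(Function('p')(1, 4), -9))) = Mul(Add(1534, Mul(I, Pow(335, Rational(1, 2)))), Mul(-19, Add(-3, -9))) = Mul(Add(1534, Mul(I, Pow(335, Rational(1, 2)))), Mul(-19, -12)) = Mul(Add(1534, Mul(I, Pow(335, Rational(1, 2)))), 228) = Add(349752, Mul(228, I, Pow(335, Rational(1, 2))))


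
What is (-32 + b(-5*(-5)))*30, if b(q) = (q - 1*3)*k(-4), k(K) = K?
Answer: -3600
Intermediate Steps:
b(q) = 12 - 4*q (b(q) = (q - 1*3)*(-4) = (q - 3)*(-4) = (-3 + q)*(-4) = 12 - 4*q)
(-32 + b(-5*(-5)))*30 = (-32 + (12 - (-20)*(-5)))*30 = (-32 + (12 - 4*25))*30 = (-32 + (12 - 100))*30 = (-32 - 88)*30 = -120*30 = -3600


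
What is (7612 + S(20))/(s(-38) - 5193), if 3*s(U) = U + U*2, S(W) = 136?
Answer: -7748/5231 ≈ -1.4812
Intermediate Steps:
s(U) = U (s(U) = (U + U*2)/3 = (U + 2*U)/3 = (3*U)/3 = U)
(7612 + S(20))/(s(-38) - 5193) = (7612 + 136)/(-38 - 5193) = 7748/(-5231) = 7748*(-1/5231) = -7748/5231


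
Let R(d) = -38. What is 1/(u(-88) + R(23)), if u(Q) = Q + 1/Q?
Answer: -88/11089 ≈ -0.0079358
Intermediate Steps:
1/(u(-88) + R(23)) = 1/((-88 + 1/(-88)) - 38) = 1/((-88 - 1/88) - 38) = 1/(-7745/88 - 38) = 1/(-11089/88) = -88/11089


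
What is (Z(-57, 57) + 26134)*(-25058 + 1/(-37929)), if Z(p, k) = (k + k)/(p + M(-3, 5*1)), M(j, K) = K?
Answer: -645744326982041/986154 ≈ -6.5481e+8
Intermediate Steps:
Z(p, k) = 2*k/(5 + p) (Z(p, k) = (k + k)/(p + 5*1) = (2*k)/(p + 5) = (2*k)/(5 + p) = 2*k/(5 + p))
(Z(-57, 57) + 26134)*(-25058 + 1/(-37929)) = (2*57/(5 - 57) + 26134)*(-25058 + 1/(-37929)) = (2*57/(-52) + 26134)*(-25058 - 1/37929) = (2*57*(-1/52) + 26134)*(-950424883/37929) = (-57/26 + 26134)*(-950424883/37929) = (679427/26)*(-950424883/37929) = -645744326982041/986154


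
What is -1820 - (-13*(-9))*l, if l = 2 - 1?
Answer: -1937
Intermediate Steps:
l = 1
-1820 - (-13*(-9))*l = -1820 - (-13*(-9)) = -1820 - 117 = -1937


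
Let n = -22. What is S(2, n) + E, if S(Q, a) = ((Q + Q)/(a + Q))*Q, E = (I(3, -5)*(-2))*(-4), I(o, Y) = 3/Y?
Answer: -26/5 ≈ -5.2000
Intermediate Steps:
E = -24/5 (E = ((3/(-5))*(-2))*(-4) = ((3*(-⅕))*(-2))*(-4) = -⅗*(-2)*(-4) = (6/5)*(-4) = -24/5 ≈ -4.8000)
S(Q, a) = 2*Q²/(Q + a) (S(Q, a) = ((2*Q)/(Q + a))*Q = (2*Q/(Q + a))*Q = 2*Q²/(Q + a))
S(2, n) + E = 2*2²/(2 - 22) - 24/5 = 2*4/(-20) - 24/5 = 2*4*(-1/20) - 24/5 = -⅖ - 24/5 = -26/5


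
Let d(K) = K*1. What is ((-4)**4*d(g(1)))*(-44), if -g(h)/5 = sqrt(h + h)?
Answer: 56320*sqrt(2) ≈ 79649.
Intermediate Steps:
g(h) = -5*sqrt(2)*sqrt(h) (g(h) = -5*sqrt(h + h) = -5*sqrt(2)*sqrt(h))
d(K) = K
((-4)**4*d(g(1)))*(-44) = ((-4)**4*(-5*sqrt(2)*sqrt(1)))*(-44) = (256*(-5*sqrt(2)*1))*(-44) = (256*(-5*sqrt(2)))*(-44) = -1280*sqrt(2)*(-44) = 56320*sqrt(2)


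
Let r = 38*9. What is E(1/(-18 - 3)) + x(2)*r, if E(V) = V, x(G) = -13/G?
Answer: -46684/21 ≈ -2223.0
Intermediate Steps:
r = 342
E(1/(-18 - 3)) + x(2)*r = 1/(-18 - 3) - 13/2*342 = 1/(-21) - 13*½*342 = -1/21 - 13/2*342 = -1/21 - 2223 = -46684/21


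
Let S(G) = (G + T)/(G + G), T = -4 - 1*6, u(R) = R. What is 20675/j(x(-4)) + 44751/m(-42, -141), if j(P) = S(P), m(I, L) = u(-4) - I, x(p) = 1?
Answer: -1168541/342 ≈ -3416.8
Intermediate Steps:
m(I, L) = -4 - I
T = -10 (T = -4 - 6 = -10)
S(G) = (-10 + G)/(2*G) (S(G) = (G - 10)/(G + G) = (-10 + G)/((2*G)) = (-10 + G)*(1/(2*G)) = (-10 + G)/(2*G))
j(P) = (-10 + P)/(2*P)
20675/j(x(-4)) + 44751/m(-42, -141) = 20675/(((1/2)*(-10 + 1)/1)) + 44751/(-4 - 1*(-42)) = 20675/(((1/2)*1*(-9))) + 44751/(-4 + 42) = 20675/(-9/2) + 44751/38 = 20675*(-2/9) + 44751*(1/38) = -41350/9 + 44751/38 = -1168541/342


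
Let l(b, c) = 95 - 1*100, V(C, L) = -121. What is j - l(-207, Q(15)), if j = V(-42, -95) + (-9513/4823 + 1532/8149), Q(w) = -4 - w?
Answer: -661319619/5614661 ≈ -117.78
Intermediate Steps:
l(b, c) = -5 (l(b, c) = 95 - 100 = -5)
j = -689392924/5614661 (j = -121 + (-9513/4823 + 1532/8149) = -121 + (-9513*1/4823 + 1532*(1/8149)) = -121 + (-1359/689 + 1532/8149) = -121 - 10018943/5614661 = -689392924/5614661 ≈ -122.78)
j - l(-207, Q(15)) = -689392924/5614661 - 1*(-5) = -689392924/5614661 + 5 = -661319619/5614661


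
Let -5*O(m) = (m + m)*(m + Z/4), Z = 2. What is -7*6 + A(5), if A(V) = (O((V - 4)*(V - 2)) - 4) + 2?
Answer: -241/5 ≈ -48.200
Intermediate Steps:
O(m) = -2*m*(1/2 + m)/5 (O(m) = -(m + m)*(m + 2/4)/5 = -2*m*(m + 2*(1/4))/5 = -2*m*(m + 1/2)/5 = -2*m*(1/2 + m)/5)
A(V) = -2 - (1 + 2*(-4 + V)*(-2 + V))*(-4 + V)*(-2 + V)/5 (A(V) = (-(V - 4)*(V - 2)*(1 + 2*((V - 4)*(V - 2)))/5 - 4) + 2 = (-(-4 + V)*(-2 + V)*(1 + 2*((-4 + V)*(-2 + V)))/5 - 4) + 2 = (-(-4 + V)*(-2 + V)*(1 + 2*(-4 + V)*(-2 + V))/5 - 4) + 2 = (-(1 + 2*(-4 + V)*(-2 + V))*(-4 + V)*(-2 + V)/5 - 4) + 2 = (-4 - (1 + 2*(-4 + V)*(-2 + V))*(-4 + V)*(-2 + V)/5) + 2 = -2 - (1 + 2*(-4 + V)*(-2 + V))*(-4 + V)*(-2 + V)/5)
-7*6 + A(5) = -7*6 + (-146/5 - 21*5**2 - 2/5*5**4 + (24/5)*5**3 + (198/5)*5) = -42 + (-146/5 - 21*25 - 2/5*625 + (24/5)*125 + 198) = -42 + (-146/5 - 525 - 250 + 600 + 198) = -42 - 31/5 = -241/5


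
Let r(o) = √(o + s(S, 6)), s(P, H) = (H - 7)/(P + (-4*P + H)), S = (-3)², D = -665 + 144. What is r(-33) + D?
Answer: -521 + 2*I*√3633/21 ≈ -521.0 + 5.7404*I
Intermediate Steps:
D = -521
S = 9
s(P, H) = (-7 + H)/(H - 3*P) (s(P, H) = (-7 + H)/(P + (H - 4*P)) = (-7 + H)/(H - 3*P))
r(o) = √(1/21 + o) (r(o) = √(o + (-7 + 6)/(6 - 3*9)) = √(o - 1/(6 - 27)) = √(o - 1/(-21)) = √(o - 1/21*(-1)) = √(o + 1/21) = √(1/21 + o))
r(-33) + D = √(21 + 441*(-33))/21 - 521 = √(21 - 14553)/21 - 521 = √(-14532)/21 - 521 = (2*I*√3633)/21 - 521 = 2*I*√3633/21 - 521 = -521 + 2*I*√3633/21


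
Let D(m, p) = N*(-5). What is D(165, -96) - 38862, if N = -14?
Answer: -38792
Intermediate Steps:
D(m, p) = 70 (D(m, p) = -14*(-5) = 70)
D(165, -96) - 38862 = 70 - 38862 = -38792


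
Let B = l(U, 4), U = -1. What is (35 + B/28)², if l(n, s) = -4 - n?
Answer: 954529/784 ≈ 1217.5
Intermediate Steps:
B = -3 (B = -4 - 1*(-1) = -4 + 1 = -3)
(35 + B/28)² = (35 - 3/28)² = (977/28)² = 954529/784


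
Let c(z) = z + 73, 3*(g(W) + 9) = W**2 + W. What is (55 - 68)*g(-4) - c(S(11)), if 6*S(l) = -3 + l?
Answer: -28/3 ≈ -9.3333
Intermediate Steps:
g(W) = -9 + W/3 + W**2/3 (g(W) = -9 + (W**2 + W)/3 = -9 + (W + W**2)/3 = -9 + (W/3 + W**2/3) = -9 + W/3 + W**2/3)
S(l) = -1/2 + l/6 (S(l) = (-3 + l)/6 = -1/2 + l/6)
c(z) = 73 + z
(55 - 68)*g(-4) - c(S(11)) = (55 - 68)*(-9 + (1/3)*(-4) + (1/3)*(-4)**2) - (73 + (-1/2 + (1/6)*11)) = -13*(-9 - 4/3 + (1/3)*16) - (73 + (-1/2 + 11/6)) = -13*(-9 - 4/3 + 16/3) - (73 + 4/3) = -13*(-5) - 1*223/3 = 65 - 223/3 = -28/3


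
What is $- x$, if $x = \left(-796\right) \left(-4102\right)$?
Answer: $-3265192$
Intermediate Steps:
$x = 3265192$
$- x = \left(-1\right) 3265192 = -3265192$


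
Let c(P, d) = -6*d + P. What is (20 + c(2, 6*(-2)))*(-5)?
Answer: -470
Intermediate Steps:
c(P, d) = P - 6*d
(20 + c(2, 6*(-2)))*(-5) = (20 + (2 - 36*(-2)))*(-5) = (20 + (2 - 6*(-12)))*(-5) = (20 + (2 + 72))*(-5) = (20 + 74)*(-5) = 94*(-5) = -470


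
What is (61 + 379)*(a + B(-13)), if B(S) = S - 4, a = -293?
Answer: -136400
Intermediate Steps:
B(S) = -4 + S
(61 + 379)*(a + B(-13)) = (61 + 379)*(-293 + (-4 - 13)) = 440*(-293 - 17) = 440*(-310) = -136400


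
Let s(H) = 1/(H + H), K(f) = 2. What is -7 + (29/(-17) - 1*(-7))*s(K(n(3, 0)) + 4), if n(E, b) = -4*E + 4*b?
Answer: -223/34 ≈ -6.5588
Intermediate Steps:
s(H) = 1/(2*H)
-7 + (29/(-17) - 1*(-7))*s(K(n(3, 0)) + 4) = -7 + (29/(-17) - 1*(-7))*(1/(2*(2 + 4))) = -7 + (29*(-1/17) + 7)*((½)/6) = -7 + (-29/17 + 7)*((½)*(⅙)) = -7 + (90/17)*(1/12) = -7 + 15/34 = -223/34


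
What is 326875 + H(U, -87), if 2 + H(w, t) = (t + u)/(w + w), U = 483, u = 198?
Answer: 105253143/322 ≈ 3.2687e+5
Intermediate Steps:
H(w, t) = -2 + (198 + t)/(2*w) (H(w, t) = -2 + (t + 198)/(w + w) = -2 + (198 + t)/((2*w)) = -2 + (198 + t)*(1/(2*w)) = -2 + (198 + t)/(2*w))
326875 + H(U, -87) = 326875 + (½)*(198 - 87 - 4*483)/483 = 326875 + (½)*(1/483)*(198 - 87 - 1932) = 326875 + (½)*(1/483)*(-1821) = 326875 - 607/322 = 105253143/322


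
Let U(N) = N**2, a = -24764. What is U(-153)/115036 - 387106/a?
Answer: 11277706573/712187876 ≈ 15.835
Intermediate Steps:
U(-153)/115036 - 387106/a = (-153)**2/115036 - 387106/(-24764) = 23409*(1/115036) - 387106*(-1/24764) = 23409/115036 + 193553/12382 = 11277706573/712187876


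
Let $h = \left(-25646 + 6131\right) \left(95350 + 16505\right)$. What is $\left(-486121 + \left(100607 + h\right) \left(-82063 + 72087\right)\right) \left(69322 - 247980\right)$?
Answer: $-3890297727556191726$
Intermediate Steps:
$h = -2182850325$ ($h = \left(-19515\right) 111855 = -2182850325$)
$\left(-486121 + \left(100607 + h\right) \left(-82063 + 72087\right)\right) \left(69322 - 247980\right) = \left(-486121 + \left(100607 - 2182850325\right) \left(-82063 + 72087\right)\right) \left(69322 - 247980\right) = \left(-486121 - -21775111186768\right) \left(-178658\right) = \left(-486121 + 21775111186768\right) \left(-178658\right) = 21775110700647 \left(-178658\right) = -3890297727556191726$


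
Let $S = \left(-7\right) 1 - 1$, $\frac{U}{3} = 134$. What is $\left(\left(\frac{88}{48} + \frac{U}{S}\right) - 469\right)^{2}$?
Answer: $\frac{38551681}{144} \approx 2.6772 \cdot 10^{5}$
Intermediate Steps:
$U = 402$ ($U = 3 \cdot 134 = 402$)
$S = -8$ ($S = -7 - 1 = -8$)
$\left(\left(\frac{88}{48} + \frac{U}{S}\right) - 469\right)^{2} = \left(\left(\frac{88}{48} + \frac{402}{-8}\right) - 469\right)^{2} = \left(\left(88 \cdot \frac{1}{48} + 402 \left(- \frac{1}{8}\right)\right) - 469\right)^{2} = \left(\left(\frac{11}{6} - \frac{201}{4}\right) - 469\right)^{2} = \left(- \frac{581}{12} - 469\right)^{2} = \left(- \frac{6209}{12}\right)^{2} = \frac{38551681}{144}$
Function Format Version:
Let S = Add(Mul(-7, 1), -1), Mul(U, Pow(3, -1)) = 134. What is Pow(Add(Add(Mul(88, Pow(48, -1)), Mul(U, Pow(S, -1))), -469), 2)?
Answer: Rational(38551681, 144) ≈ 2.6772e+5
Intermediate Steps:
U = 402 (U = Mul(3, 134) = 402)
S = -8 (S = Add(-7, -1) = -8)
Pow(Add(Add(Mul(88, Pow(48, -1)), Mul(U, Pow(S, -1))), -469), 2) = Pow(Add(Add(Mul(88, Pow(48, -1)), Mul(402, Pow(-8, -1))), -469), 2) = Pow(Add(Add(Mul(88, Rational(1, 48)), Mul(402, Rational(-1, 8))), -469), 2) = Pow(Add(Add(Rational(11, 6), Rational(-201, 4)), -469), 2) = Pow(Add(Rational(-581, 12), -469), 2) = Pow(Rational(-6209, 12), 2) = Rational(38551681, 144)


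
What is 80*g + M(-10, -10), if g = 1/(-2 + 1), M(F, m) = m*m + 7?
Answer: 27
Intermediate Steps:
M(F, m) = 7 + m² (M(F, m) = m² + 7 = 7 + m²)
g = -1 (g = 1/(-1) = -1)
80*g + M(-10, -10) = 80*(-1) + (7 + (-10)²) = -80 + (7 + 100) = -80 + 107 = 27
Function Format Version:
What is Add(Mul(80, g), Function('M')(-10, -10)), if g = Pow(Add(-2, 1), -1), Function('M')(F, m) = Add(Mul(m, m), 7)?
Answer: 27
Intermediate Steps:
Function('M')(F, m) = Add(7, Pow(m, 2)) (Function('M')(F, m) = Add(Pow(m, 2), 7) = Add(7, Pow(m, 2)))
g = -1 (g = Pow(-1, -1) = -1)
Add(Mul(80, g), Function('M')(-10, -10)) = Add(Mul(80, -1), Add(7, Pow(-10, 2))) = Add(-80, Add(7, 100)) = Add(-80, 107) = 27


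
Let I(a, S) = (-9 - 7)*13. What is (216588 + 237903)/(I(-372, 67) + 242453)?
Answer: 454491/242245 ≈ 1.8762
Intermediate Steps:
I(a, S) = -208 (I(a, S) = -16*13 = -208)
(216588 + 237903)/(I(-372, 67) + 242453) = (216588 + 237903)/(-208 + 242453) = 454491/242245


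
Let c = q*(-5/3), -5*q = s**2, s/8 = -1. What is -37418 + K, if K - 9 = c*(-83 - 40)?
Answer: -40033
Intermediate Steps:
s = -8 (s = 8*(-1) = -8)
q = -64/5 (q = -1/5*(-8)**2 = -1/5*64 = -64/5 ≈ -12.800)
c = 64/3 (c = -(-64)/3 = -64/5*(-5/3) = 64/3 ≈ 21.333)
K = -2615 (K = 9 + 64*(-83 - 40)/3 = 9 + (64/3)*(-123) = 9 - 2624 = -2615)
-37418 + K = -37418 - 2615 = -40033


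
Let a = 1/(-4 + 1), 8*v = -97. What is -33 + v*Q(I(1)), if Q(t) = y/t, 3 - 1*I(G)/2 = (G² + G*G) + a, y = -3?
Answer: -1239/64 ≈ -19.359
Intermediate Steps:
v = -97/8 (v = (⅛)*(-97) = -97/8 ≈ -12.125)
a = -⅓ (a = 1/(-3) = -⅓ ≈ -0.33333)
I(G) = 20/3 - 4*G² (I(G) = 6 - 2*((G² + G*G) - ⅓) = 6 - 2*((G² + G²) - ⅓) = 6 - 2*(2*G² - ⅓) = 6 - 2*(-⅓ + 2*G²) = 6 + (⅔ - 4*G²) = 20/3 - 4*G²)
Q(t) = -3/t
-33 + v*Q(I(1)) = -33 - (-291)/(8*(20/3 - 4*1²)) = -33 - (-291)/(8*(20/3 - 4*1)) = -33 - (-291)/(8*(20/3 - 4)) = -33 - (-291)/(8*8/3) = -33 - (-291)*3/(8*8) = -33 - 97/8*(-9/8) = -33 + 873/64 = -1239/64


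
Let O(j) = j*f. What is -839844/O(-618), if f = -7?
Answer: -139974/721 ≈ -194.14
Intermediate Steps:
O(j) = -7*j (O(j) = j*(-7) = -7*j)
-839844/O(-618) = -839844/((-7*(-618))) = -839844/4326 = -839844*1/4326 = -139974/721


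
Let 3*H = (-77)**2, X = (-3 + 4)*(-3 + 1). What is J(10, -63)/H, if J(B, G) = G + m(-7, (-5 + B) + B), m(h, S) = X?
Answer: -195/5929 ≈ -0.032889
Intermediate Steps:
X = -2 (X = 1*(-2) = -2)
m(h, S) = -2
J(B, G) = -2 + G (J(B, G) = G - 2 = -2 + G)
H = 5929/3 (H = (1/3)*(-77)**2 = (1/3)*5929 = 5929/3 ≈ 1976.3)
J(10, -63)/H = (-2 - 63)/(5929/3) = -65*3/5929 = -195/5929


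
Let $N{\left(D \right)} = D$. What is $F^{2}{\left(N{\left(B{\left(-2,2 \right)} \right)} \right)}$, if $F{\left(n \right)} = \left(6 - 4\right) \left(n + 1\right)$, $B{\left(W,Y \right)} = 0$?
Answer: $4$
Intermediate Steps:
$F{\left(n \right)} = 2 + 2 n$ ($F{\left(n \right)} = 2 \left(1 + n\right) = 2 + 2 n$)
$F^{2}{\left(N{\left(B{\left(-2,2 \right)} \right)} \right)} = \left(2 + 2 \cdot 0\right)^{2} = \left(2 + 0\right)^{2} = 2^{2} = 4$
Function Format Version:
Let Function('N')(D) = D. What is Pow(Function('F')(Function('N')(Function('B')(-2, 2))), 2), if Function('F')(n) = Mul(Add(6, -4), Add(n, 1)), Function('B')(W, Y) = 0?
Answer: 4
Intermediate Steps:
Function('F')(n) = Add(2, Mul(2, n)) (Function('F')(n) = Mul(2, Add(1, n)) = Add(2, Mul(2, n)))
Pow(Function('F')(Function('N')(Function('B')(-2, 2))), 2) = Pow(Add(2, Mul(2, 0)), 2) = Pow(Add(2, 0), 2) = Pow(2, 2) = 4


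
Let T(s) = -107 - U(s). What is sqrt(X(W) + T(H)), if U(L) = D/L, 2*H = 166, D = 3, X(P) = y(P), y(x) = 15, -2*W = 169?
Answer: I*sqrt(634037)/83 ≈ 9.5936*I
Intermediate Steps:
W = -169/2 (W = -1/2*169 = -169/2 ≈ -84.500)
X(P) = 15
H = 83 (H = (1/2)*166 = 83)
U(L) = 3/L
T(s) = -107 - 3/s
sqrt(X(W) + T(H)) = sqrt(15 + (-107 - 3/83)) = sqrt(15 - 8884/83) = sqrt(-7639/83) = I*sqrt(634037)/83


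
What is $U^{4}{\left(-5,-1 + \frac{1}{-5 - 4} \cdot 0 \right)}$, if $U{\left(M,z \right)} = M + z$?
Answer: $1296$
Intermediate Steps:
$U^{4}{\left(-5,-1 + \frac{1}{-5 - 4} \cdot 0 \right)} = \left(-5 - \left(1 - \frac{1}{-5 - 4} \cdot 0\right)\right)^{4} = \left(-5 - \left(1 - \frac{1}{-9} \cdot 0\right)\right)^{4} = \left(-5 - 1\right)^{4} = \left(-6\right)^{4} = 1296$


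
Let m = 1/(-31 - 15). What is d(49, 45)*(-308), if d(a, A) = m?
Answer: 154/23 ≈ 6.6956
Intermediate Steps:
m = -1/46 (m = 1/(-46) = -1/46 ≈ -0.021739)
d(a, A) = -1/46
d(49, 45)*(-308) = -1/46*(-308) = 154/23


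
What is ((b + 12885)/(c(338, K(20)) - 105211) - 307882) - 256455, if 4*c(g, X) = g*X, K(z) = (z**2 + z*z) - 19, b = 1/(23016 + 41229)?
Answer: -2843655214298297/5038928085 ≈ -5.6434e+5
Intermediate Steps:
b = 1/64245 ≈ 1.5565e-5
K(z) = -19 + 2*z**2 (K(z) = (z**2 + z**2) - 19 = 2*z**2 - 19 = -19 + 2*z**2)
c(g, X) = X*g/4 (c(g, X) = (g*X)/4 = (X*g)/4 = X*g/4)
((b + 12885)/(c(338, K(20)) - 105211) - 307882) - 256455 = ((1/64245 + 12885)/((1/4)*(-19 + 2*20**2)*338 - 105211) - 307882) - 256455 = (827796826/(64245*((1/4)*(-19 + 2*400)*338 - 105211)) - 307882) - 256455 = (827796826/(64245*((1/4)*(-19 + 800)*338 - 105211)) - 307882) - 256455 = (827796826/(64245*((1/4)*781*338 - 105211)) - 307882) - 256455 = (827796826/(64245*(131989/2 - 105211)) - 307882) - 256455 = (827796826/(64245*(-78433/2)) - 307882) - 256455 = ((827796826/64245)*(-2/78433) - 307882) - 256455 = (-1655593652/5038928085 - 307882) - 256455 = -1551396912259622/5038928085 - 256455 = -2843655214298297/5038928085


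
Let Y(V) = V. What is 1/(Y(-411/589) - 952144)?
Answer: -589/560813227 ≈ -1.0503e-6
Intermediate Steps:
1/(Y(-411/589) - 952144) = 1/(-411/589 - 952144) = 1/(-560813227/589) = -589/560813227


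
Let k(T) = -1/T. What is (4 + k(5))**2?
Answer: 361/25 ≈ 14.440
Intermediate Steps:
(4 + k(5))**2 = (4 - 1/5)**2 = (19/5)**2 = 361/25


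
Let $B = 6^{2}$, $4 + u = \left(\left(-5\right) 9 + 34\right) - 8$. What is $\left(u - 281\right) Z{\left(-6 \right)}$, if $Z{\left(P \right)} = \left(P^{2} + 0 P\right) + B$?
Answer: $-21888$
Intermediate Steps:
$u = -23$ ($u = -4 + \left(\left(\left(-5\right) 9 + 34\right) - 8\right) = -4 + \left(\left(-45 + 34\right) - 8\right) = -4 - 19 = -23$)
$B = 36$
$Z{\left(P \right)} = 36 + P^{2}$ ($Z{\left(P \right)} = \left(P^{2} + 0 P\right) + 36 = \left(P^{2} + 0\right) + 36 = P^{2} + 36 = 36 + P^{2}$)
$\left(u - 281\right) Z{\left(-6 \right)} = \left(-23 - 281\right) \left(36 + \left(-6\right)^{2}\right) = - 304 \left(36 + 36\right) = \left(-304\right) 72 = -21888$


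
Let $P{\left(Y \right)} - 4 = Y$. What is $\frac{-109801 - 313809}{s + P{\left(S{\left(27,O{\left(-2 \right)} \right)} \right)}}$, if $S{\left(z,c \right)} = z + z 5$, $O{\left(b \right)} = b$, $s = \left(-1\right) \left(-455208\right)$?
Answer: $- \frac{211805}{227687} \approx -0.93025$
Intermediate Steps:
$s = 455208$
$S{\left(z,c \right)} = 6 z$ ($S{\left(z,c \right)} = z + 5 z = 6 z$)
$P{\left(Y \right)} = 4 + Y$
$\frac{-109801 - 313809}{s + P{\left(S{\left(27,O{\left(-2 \right)} \right)} \right)}} = \frac{-109801 - 313809}{455208 + \left(4 + 6 \cdot 27\right)} = - \frac{423610}{455208 + \left(4 + 162\right)} = - \frac{423610}{455208 + 166} = - \frac{423610}{455374} = \left(-423610\right) \frac{1}{455374} = - \frac{211805}{227687}$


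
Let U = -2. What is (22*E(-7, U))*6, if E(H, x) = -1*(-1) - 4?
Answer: -396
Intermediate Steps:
E(H, x) = -3 (E(H, x) = 1 - 4 = -3)
(22*E(-7, U))*6 = (22*(-3))*6 = -66*6 = -396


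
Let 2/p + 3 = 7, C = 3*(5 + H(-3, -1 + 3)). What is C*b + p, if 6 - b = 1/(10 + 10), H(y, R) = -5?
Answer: 1/2 ≈ 0.50000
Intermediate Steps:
C = 0 (C = 3*(5 - 5) = 3*0 = 0)
p = 1/2 (p = 2/(-3 + 7) = 2/4 = 2*(1/4) = 1/2 ≈ 0.50000)
b = 119/20 (b = 6 - 1/(10 + 10) = 6 - 1/20 = 119/20 ≈ 5.9500)
C*b + p = 0*(119/20) + 1/2 = 0 + 1/2 = 1/2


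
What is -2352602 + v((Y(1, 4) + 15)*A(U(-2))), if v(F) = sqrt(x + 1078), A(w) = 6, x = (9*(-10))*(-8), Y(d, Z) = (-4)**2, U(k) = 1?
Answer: -2352602 + sqrt(1798) ≈ -2.3526e+6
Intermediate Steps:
Y(d, Z) = 16
x = 720 (x = -90*(-8) = 720)
v(F) = sqrt(1798) (v(F) = sqrt(720 + 1078) = sqrt(1798))
-2352602 + v((Y(1, 4) + 15)*A(U(-2))) = -2352602 + sqrt(1798)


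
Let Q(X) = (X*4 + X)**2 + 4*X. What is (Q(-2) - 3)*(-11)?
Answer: -979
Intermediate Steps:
Q(X) = 4*X + 25*X**2 (Q(X) = (4*X + X)**2 + 4*X = (5*X)**2 + 4*X = 25*X**2 + 4*X = 4*X + 25*X**2)
(Q(-2) - 3)*(-11) = (-2*(4 + 25*(-2)) - 3)*(-11) = (-2*(4 - 50) - 3)*(-11) = (-2*(-46) - 3)*(-11) = (92 - 3)*(-11) = 89*(-11) = -979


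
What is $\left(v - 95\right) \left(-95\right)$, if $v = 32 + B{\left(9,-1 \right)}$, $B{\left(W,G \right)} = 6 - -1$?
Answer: $5320$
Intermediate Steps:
$B{\left(W,G \right)} = 7$ ($B{\left(W,G \right)} = 6 + 1 = 7$)
$v = 39$ ($v = 32 + 7 = 39$)
$\left(v - 95\right) \left(-95\right) = \left(39 - 95\right) \left(-95\right) = \left(-56\right) \left(-95\right) = 5320$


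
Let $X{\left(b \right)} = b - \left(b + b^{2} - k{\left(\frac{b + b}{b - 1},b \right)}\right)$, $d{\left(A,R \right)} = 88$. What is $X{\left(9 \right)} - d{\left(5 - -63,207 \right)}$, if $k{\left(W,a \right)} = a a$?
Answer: $-88$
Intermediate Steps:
$k{\left(W,a \right)} = a^{2}$
$X{\left(b \right)} = 0$ ($X{\left(b \right)} = b + \left(\left(b^{2} - b\right) - b^{2}\right) = b - b = 0$)
$X{\left(9 \right)} - d{\left(5 - -63,207 \right)} = 0 - 88 = -88$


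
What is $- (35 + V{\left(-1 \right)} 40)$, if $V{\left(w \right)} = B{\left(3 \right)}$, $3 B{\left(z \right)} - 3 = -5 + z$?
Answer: $- \frac{145}{3} \approx -48.333$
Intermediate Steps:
$B{\left(z \right)} = - \frac{2}{3} + \frac{z}{3}$ ($B{\left(z \right)} = 1 + \frac{-5 + z}{3} = 1 + \left(- \frac{5}{3} + \frac{z}{3}\right) = - \frac{2}{3} + \frac{z}{3}$)
$V{\left(w \right)} = \frac{1}{3}$ ($V{\left(w \right)} = - \frac{2}{3} + \frac{1}{3} \cdot 3 = - \frac{2}{3} + 1 = \frac{1}{3}$)
$- (35 + V{\left(-1 \right)} 40) = - (35 + \frac{1}{3} \cdot 40) = - (35 + \frac{40}{3}) = \left(-1\right) \frac{145}{3} = - \frac{145}{3}$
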